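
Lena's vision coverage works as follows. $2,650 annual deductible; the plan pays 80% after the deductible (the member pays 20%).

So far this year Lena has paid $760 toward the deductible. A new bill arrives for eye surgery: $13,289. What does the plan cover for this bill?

Remaining deductible: $2,650 − $760 = $1,890.
The remaining $11,399 (= $13,289 − $1,890) moves to coinsurance.
Coinsurance: $11,399 × 20% = $2,279.80.
So the member owes $1,890 + $2,279.80 = $4,169.80.
The insurer covers the remainder: $13,289 − $4,169.80 = $9,119.20.

$9,119.20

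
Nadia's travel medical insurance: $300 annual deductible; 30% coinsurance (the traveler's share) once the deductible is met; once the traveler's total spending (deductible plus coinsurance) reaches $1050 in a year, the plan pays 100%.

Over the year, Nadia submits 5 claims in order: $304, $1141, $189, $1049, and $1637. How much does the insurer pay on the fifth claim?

$1601.90

Claim 1 — $304: deductible takes $300, $4 remains; coinsurance $4 × 30% = $1.20. Traveler owes $301.20 (running OOP $301.20). Plan pays $304 − $301.20 = $2.80.
Claim 2 — $1141: deductible met; 30% of $1141 = $342.30. Traveler owes $342.30 (running OOP $643.50). Plan pays $1141 − $342.30 = $798.70.
Claim 3 — $189: deductible already satisfied, so traveler's share is 30% × $189 = $56.70. Cost to traveler: $56.70. OOP to date $700.20. Plan pays $189 − $56.70 = $132.30.
Claim 4 — $1049: deductible already satisfied, so traveler's share is 30% × $1049 = $314.70. Traveler owes $314.70 (running OOP $1014.90). Plan pays $1049 − $314.70 = $734.30.
Claim 5 — $1637: deductible already satisfied, so traveler's share is 30% × $1637 = $491.10. OOP would hit $1506 > $1050, so the cap limits the traveler to $1050 − $1014.90 = $35.10. Insurer: $1637 − $35.10 = $1601.90.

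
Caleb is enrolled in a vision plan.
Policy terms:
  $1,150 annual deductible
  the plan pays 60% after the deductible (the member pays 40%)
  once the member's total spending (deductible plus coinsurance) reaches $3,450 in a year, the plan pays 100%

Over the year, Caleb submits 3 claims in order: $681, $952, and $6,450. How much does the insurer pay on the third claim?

$4,343.20

Claim 1 ($681): entire amount goes to the deductible. Member pays $681; OOP now $681. Insurer: $681 − $681 = $0.
Claim 2 ($952): $469 finishes the deductible; $483 goes to coinsurance; coinsurance $483 × 40% = $193.20. Cost to member: $662.20. OOP to date $1,343.20. Plan pays $952 − $662.20 = $289.80.
Claim 3 ($6,450): 40% coinsurance on $6,450 = $2,580. OOP would hit $3,923.20 > $3,450, so the cap limits the member to $3,450 − $1,343.20 = $2,106.80. Insurer: $6,450 − $2,106.80 = $4,343.20.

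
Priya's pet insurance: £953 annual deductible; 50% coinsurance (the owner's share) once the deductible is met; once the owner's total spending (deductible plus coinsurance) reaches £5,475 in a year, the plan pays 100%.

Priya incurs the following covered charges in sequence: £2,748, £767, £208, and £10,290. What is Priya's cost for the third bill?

Claim 1 — £2,748: £953 finishes the deductible; £1,795 goes to coinsurance; 50% of £1,795 = £897.50. Owner owes £1,850.50 (running OOP £1,850.50).
Claim 2 — £767: 50% coinsurance on £767 = £383.50. Owner owes £383.50 (running OOP £2,234).
Claim 3 — £208: 50% coinsurance on £208 = £104. Owner pays £104; OOP now £2,338.

£104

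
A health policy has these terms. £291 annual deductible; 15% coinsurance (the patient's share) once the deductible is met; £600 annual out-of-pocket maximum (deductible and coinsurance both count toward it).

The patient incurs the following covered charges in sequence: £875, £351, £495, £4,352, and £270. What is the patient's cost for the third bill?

£74.25

Claim 1 (£875): deductible takes £291, £584 remains; 15% of £584 = £87.60. Cost to patient: £378.60. OOP to date £378.60.
Claim 2 (£351): deductible already satisfied, so patient's share is 15% × £351 = £52.65. Cost to patient: £52.65. OOP to date £431.25.
Claim 3 (£495): deductible already satisfied, so patient's share is 15% × £495 = £74.25. Patient owes £74.25 (running OOP £505.50).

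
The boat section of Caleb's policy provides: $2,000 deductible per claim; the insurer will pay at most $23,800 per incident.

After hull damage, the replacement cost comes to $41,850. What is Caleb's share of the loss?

After the deductible, $41,850 − $2,000 = $39,850 remains.
Since $39,850 > $23,800, the payout is capped at $23,800.
The owner bears the rest of the original loss: $41,850 − $23,800 = $18,050.

$18,050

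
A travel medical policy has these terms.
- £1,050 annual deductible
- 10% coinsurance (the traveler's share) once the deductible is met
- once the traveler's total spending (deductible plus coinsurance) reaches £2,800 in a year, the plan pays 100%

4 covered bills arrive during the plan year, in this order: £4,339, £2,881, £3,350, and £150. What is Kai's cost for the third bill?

Claim 1 — £4,339: £1,050 finishes the deductible; £3,289 goes to coinsurance; 10% of £3,289 = £328.90. Traveler owes £1,378.90 (running OOP £1,378.90).
Claim 2 — £2,881: deductible already satisfied, so traveler's share is 10% × £2,881 = £288.10. Traveler owes £288.10 (running OOP £1,667).
Claim 3 — £3,350: deductible already satisfied, so traveler's share is 10% × £3,350 = £335. Traveler pays £335; OOP now £2,002.

£335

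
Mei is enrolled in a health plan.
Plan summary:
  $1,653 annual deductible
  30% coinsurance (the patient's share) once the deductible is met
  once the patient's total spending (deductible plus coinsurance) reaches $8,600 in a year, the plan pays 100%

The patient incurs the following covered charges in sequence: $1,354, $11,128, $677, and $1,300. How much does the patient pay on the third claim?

$203.10

#1 ($1,354): all of it applies to the deductible. Patient owes $1,354 (running OOP $1,354).
#2 ($11,128): $299 finishes the deductible; $10,829 goes to coinsurance; patient's 30% is $3,248.70. Patient pays $3,547.70; OOP now $4,901.70.
#3 ($677): deductible met; 30% of $677 = $203.10. Cost to patient: $203.10. OOP to date $5,104.80.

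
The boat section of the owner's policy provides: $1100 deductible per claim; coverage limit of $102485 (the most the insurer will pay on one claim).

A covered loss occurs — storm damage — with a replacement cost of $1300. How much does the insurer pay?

After the deductible, $1300 − $1100 = $200 remains.
$200 is within the $102485 limit, so the insurer pays $200.

$200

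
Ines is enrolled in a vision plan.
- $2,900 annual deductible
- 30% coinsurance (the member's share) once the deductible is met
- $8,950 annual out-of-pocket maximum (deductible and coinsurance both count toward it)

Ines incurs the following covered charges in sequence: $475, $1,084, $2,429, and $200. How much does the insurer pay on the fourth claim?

#1 ($475): fully absorbed by the deductible. Cost to member: $475. OOP to date $475. Plan pays $475 − $475 = $0.
#2 ($1,084): fully absorbed by the deductible. Member pays $1,084; OOP now $1,559. Plan pays $1,084 − $1,084 = $0.
#3 ($2,429): $1,341 to deductible, leaving $1,088; coinsurance $1,088 × 30% = $326.40. Member owes $1,667.40 (running OOP $3,226.40). Insurer: $2,429 − $1,667.40 = $761.60.
#4 ($200): deductible already satisfied, so member's share is 30% × $200 = $60. Member pays $60; OOP now $3,286.40. Insurer: $200 − $60 = $140.

$140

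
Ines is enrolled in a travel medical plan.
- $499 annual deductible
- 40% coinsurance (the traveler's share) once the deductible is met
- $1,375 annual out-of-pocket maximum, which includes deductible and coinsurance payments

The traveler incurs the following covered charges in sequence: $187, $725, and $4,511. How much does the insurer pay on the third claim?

Bill 1, $187: all of it applies to the deductible. Traveler owes $187 (running OOP $187). Plan pays $187 − $187 = $0.
Bill 2, $725: $312 finishes the deductible; $413 goes to coinsurance; coinsurance $413 × 40% = $165.20. Cost to traveler: $477.20. OOP to date $664.20. Insurer: $725 − $477.20 = $247.80.
Bill 3, $4,511: deductible already satisfied, so traveler's share is 40% × $4,511 = $1,804.40. Adding that to $664.20 gives $2,468.60, past the $1,375 cap; traveler pays only $1,375 − $664.20 = $710.80. Plan pays $4,511 − $710.80 = $3,800.20.

$3,800.20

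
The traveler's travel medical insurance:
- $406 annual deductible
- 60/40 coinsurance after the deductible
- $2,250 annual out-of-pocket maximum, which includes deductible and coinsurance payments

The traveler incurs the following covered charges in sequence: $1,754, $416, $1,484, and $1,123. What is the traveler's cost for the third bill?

$593.60

Claim 1 — $1,754: deductible takes $406, $1,348 remains; 40% of $1,348 = $539.20. Traveler owes $945.20 (running OOP $945.20).
Claim 2 — $416: 40% coinsurance on $416 = $166.40. Cost to traveler: $166.40. OOP to date $1,111.60.
Claim 3 — $1,484: deductible already satisfied, so traveler's share is 40% × $1,484 = $593.60. Traveler pays $593.60; OOP now $1,705.20.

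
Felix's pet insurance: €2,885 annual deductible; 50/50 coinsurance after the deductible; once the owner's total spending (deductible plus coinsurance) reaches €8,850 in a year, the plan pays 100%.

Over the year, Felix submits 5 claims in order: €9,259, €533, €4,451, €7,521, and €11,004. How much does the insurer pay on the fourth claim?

€7,235

#1 (€9,259): deductible takes €2,885, €6,374 remains; coinsurance €6,374 × 50% = €3,187. Owner pays €6,072; OOP now €6,072. Insurer: €9,259 − €6,072 = €3,187.
#2 (€533): deductible already satisfied, so owner's share is 50% × €533 = €266.50. Cost to owner: €266.50. OOP to date €6,338.50. Plan pays €533 − €266.50 = €266.50.
#3 (€4,451): deductible met; 50% of €4,451 = €2,225.50. Owner pays €2,225.50; OOP now €8,564. Plan pays €4,451 − €2,225.50 = €2,225.50.
#4 (€7,521): deductible already satisfied, so owner's share is 50% × €7,521 = €3,760.50. OOP would hit €12,324.50 > €8,850, so the cap limits the owner to €8,850 − €8,564 = €286. Plan pays €7,521 − €286 = €7,235.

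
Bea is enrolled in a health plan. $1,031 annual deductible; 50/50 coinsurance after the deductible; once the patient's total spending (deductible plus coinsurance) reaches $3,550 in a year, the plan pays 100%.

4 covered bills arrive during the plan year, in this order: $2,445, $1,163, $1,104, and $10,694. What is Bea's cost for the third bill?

Claim 1 — $2,445: $1,031 to deductible, leaving $1,414; coinsurance $1,414 × 50% = $707. Cost to patient: $1,738. OOP to date $1,738.
Claim 2 — $1,163: deductible met; 50% of $1,163 = $581.50. Patient owes $581.50 (running OOP $2,319.50).
Claim 3 — $1,104: deductible already satisfied, so patient's share is 50% × $1,104 = $552. Patient pays $552; OOP now $2,871.50.

$552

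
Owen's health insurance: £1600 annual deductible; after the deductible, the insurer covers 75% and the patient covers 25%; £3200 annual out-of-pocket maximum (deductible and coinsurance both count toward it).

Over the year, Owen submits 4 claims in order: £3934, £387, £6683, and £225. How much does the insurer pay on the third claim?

Bill 1, £3934: £1600 to deductible, leaving £2334; coinsurance £2334 × 25% = £583.50. Patient owes £2183.50 (running OOP £2183.50). Insurer: £3934 − £2183.50 = £1750.50.
Bill 2, £387: 25% coinsurance on £387 = £96.75. Cost to patient: £96.75. OOP to date £2280.25. Plan pays £387 − £96.75 = £290.25.
Bill 3, £6683: deductible met; 25% of £6683 = £1670.75. Adding that to £2280.25 gives £3951, past the £3200 cap; patient pays only £3200 − £2280.25 = £919.75. Plan pays £6683 − £919.75 = £5763.25.

£5763.25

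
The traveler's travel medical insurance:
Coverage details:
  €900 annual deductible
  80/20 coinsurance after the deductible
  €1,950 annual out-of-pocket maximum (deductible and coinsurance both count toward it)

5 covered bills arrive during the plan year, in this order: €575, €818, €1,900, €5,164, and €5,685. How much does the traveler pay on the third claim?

€380

Bill 1, €575: entire amount goes to the deductible. Cost to traveler: €575. OOP to date €575.
Bill 2, €818: €325 to deductible, leaving €493; traveler's 20% is €98.60. Cost to traveler: €423.60. OOP to date €998.60.
Bill 3, €1,900: 20% coinsurance on €1,900 = €380. Cost to traveler: €380. OOP to date €1,378.60.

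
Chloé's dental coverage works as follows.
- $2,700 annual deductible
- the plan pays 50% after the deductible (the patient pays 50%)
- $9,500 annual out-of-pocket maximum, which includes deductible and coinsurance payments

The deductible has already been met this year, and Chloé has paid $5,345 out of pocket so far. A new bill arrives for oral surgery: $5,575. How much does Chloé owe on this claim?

$2,787.50

With the deductible met, the entire $5,575 is subject to coinsurance.
50% of $5,575 = $2,787.50 falls to the patient.
Total out-of-pocket so far would be $5,345 + $2,787.50 = $8,132.50, below the $9,500 cap — no reduction.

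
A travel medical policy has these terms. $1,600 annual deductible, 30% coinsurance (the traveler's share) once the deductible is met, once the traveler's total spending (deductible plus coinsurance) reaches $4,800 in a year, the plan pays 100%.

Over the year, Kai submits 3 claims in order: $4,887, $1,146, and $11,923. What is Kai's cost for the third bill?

Claim 1 — $4,887: $1,600 to deductible, leaving $3,287; 30% of $3,287 = $986.10. Cost to traveler: $2,586.10. OOP to date $2,586.10.
Claim 2 — $1,146: deductible met; 30% of $1,146 = $343.80. Cost to traveler: $343.80. OOP to date $2,929.90.
Claim 3 — $11,923: 30% coinsurance on $11,923 = $3,576.90. That would push OOP to $6,506.80, over the $4,800 cap, so traveler pays $4,800 − $2,929.90 = $1,870.10.

$1,870.10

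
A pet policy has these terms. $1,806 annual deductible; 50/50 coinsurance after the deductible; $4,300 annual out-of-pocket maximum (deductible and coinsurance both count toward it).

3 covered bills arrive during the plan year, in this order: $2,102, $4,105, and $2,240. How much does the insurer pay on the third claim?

Bill 1, $2,102: deductible takes $1,806, $296 remains; owner's 50% is $148. Cost to owner: $1,954. OOP to date $1,954. Insurer: $2,102 − $1,954 = $148.
Bill 2, $4,105: 50% coinsurance on $4,105 = $2,052.50. Owner owes $2,052.50 (running OOP $4,006.50). Insurer: $4,105 − $2,052.50 = $2,052.50.
Bill 3, $2,240: deductible already satisfied, so owner's share is 50% × $2,240 = $1,120. That would push OOP to $5,126.50, over the $4,300 cap, so owner pays $4,300 − $4,006.50 = $293.50. Insurer: $2,240 − $293.50 = $1,946.50.

$1,946.50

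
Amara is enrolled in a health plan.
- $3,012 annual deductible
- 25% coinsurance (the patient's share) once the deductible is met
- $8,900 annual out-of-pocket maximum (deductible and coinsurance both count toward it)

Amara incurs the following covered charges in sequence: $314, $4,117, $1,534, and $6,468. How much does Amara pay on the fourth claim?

$1,617

Claim 1 ($314): all of it applies to the deductible. Patient owes $314 (running OOP $314).
Claim 2 ($4,117): deductible takes $2,698, $1,419 remains; coinsurance $1,419 × 25% = $354.75. Patient pays $3,052.75; OOP now $3,366.75.
Claim 3 ($1,534): deductible already satisfied, so patient's share is 25% × $1,534 = $383.50. Cost to patient: $383.50. OOP to date $3,750.25.
Claim 4 ($6,468): deductible met; 25% of $6,468 = $1,617. Cost to patient: $1,617. OOP to date $5,367.25.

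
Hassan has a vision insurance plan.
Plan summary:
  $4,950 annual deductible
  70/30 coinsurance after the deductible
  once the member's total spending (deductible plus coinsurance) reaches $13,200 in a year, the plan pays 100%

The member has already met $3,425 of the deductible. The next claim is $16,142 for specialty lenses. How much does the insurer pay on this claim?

$10,231.90

Remaining deductible: $4,950 − $3,425 = $1,525.
After the $1,525 deductible portion, $16,142 − $1,525 = $14,617 is subject to coinsurance.
30% of $14,617 = $4,385.10 falls to the member.
Member responsibility before any cap: $1,525 + $4,385.10 = $5,910.10.
Total out-of-pocket so far would be $3,425 + $5,910.10 = $9,335.10, below the $13,200 cap — no reduction.
The insurer covers the remainder: $16,142 − $5,910.10 = $10,231.90.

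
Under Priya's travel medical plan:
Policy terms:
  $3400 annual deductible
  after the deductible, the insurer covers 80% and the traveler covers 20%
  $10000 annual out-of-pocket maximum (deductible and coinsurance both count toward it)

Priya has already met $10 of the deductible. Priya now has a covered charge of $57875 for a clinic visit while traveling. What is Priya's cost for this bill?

$10 of the $3400 deductible is already met, leaving $3390.
After the $3390 deductible portion, $57875 − $3390 = $54485 is subject to coinsurance.
Traveler's 20% share of $54485 is $10897.
That puts the traveler's cost at $3390 + $10897 = $14287 before any cap.
That would bring total out-of-pocket to $14297, past the $10000 cap. The traveler is capped at $10000 − $10 = $9990 on this claim.

$9990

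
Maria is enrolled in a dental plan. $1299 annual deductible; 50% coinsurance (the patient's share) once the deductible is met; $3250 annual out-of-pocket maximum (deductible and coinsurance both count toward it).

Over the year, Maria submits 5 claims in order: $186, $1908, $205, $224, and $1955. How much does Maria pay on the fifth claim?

Claim 1 ($186): all of it applies to the deductible. Cost to patient: $186. OOP to date $186.
Claim 2 ($1908): $1113 finishes the deductible; $795 goes to coinsurance; coinsurance $795 × 50% = $397.50. Patient owes $1510.50 (running OOP $1696.50).
Claim 3 ($205): deductible met; 50% of $205 = $102.50. Patient owes $102.50 (running OOP $1799).
Claim 4 ($224): deductible already satisfied, so patient's share is 50% × $224 = $112. Patient pays $112; OOP now $1911.
Claim 5 ($1955): deductible already satisfied, so patient's share is 50% × $1955 = $977.50. Cost to patient: $977.50. OOP to date $2888.50.

$977.50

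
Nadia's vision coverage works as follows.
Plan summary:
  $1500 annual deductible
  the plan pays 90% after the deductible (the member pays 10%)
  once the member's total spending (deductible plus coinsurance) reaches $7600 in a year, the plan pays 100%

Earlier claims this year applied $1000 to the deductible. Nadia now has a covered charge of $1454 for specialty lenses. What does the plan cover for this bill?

Remaining deductible: $1500 − $1000 = $500.
The remaining $954 (= $1454 − $500) moves to coinsurance.
10% of $954 = $95.40 falls to the member.
Member responsibility before any cap: $500 + $95.40 = $595.40.
Cumulative spending $1000 + $595.40 = $1595.40 stays under the $7600 maximum.
Insurer pays the balance: $1454 − $595.40 = $858.60.

$858.60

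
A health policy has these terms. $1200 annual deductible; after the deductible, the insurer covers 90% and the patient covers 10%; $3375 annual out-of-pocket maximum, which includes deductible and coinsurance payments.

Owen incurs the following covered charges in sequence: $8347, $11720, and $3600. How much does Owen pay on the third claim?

$288.30

Bill 1, $8347: $1200 to deductible, leaving $7147; coinsurance $7147 × 10% = $714.70. Patient pays $1914.70; OOP now $1914.70.
Bill 2, $11720: deductible met; 10% of $11720 = $1172. Patient pays $1172; OOP now $3086.70.
Bill 3, $3600: 10% coinsurance on $3600 = $360. Adding that to $3086.70 gives $3446.70, past the $3375 cap; patient pays only $3375 − $3086.70 = $288.30.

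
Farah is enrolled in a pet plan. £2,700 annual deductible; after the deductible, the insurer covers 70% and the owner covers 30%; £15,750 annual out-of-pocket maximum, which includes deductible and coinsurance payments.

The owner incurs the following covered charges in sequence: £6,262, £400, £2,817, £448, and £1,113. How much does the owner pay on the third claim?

£845.10

Bill 1, £6,262: deductible takes £2,700, £3,562 remains; owner's 30% is £1,068.60. Owner owes £3,768.60 (running OOP £3,768.60).
Bill 2, £400: 30% coinsurance on £400 = £120. Owner pays £120; OOP now £3,888.60.
Bill 3, £2,817: 30% coinsurance on £2,817 = £845.10. Owner pays £845.10; OOP now £4,733.70.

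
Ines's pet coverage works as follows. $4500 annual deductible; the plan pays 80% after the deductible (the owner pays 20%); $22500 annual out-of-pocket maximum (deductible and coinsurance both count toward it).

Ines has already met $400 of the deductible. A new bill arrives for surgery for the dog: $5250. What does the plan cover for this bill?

Remaining deductible: $4500 − $400 = $4100.
That leaves $5250 − $4100 = $1150 for coinsurance.
Owner's 20% share of $1150 is $230.
So the owner owes $4100 + $230 = $4330 before any cap.
Total out-of-pocket so far would be $400 + $4330 = $4730, below the $22500 cap — no reduction.
The plan picks up $5250 − $4330 = $920.

$920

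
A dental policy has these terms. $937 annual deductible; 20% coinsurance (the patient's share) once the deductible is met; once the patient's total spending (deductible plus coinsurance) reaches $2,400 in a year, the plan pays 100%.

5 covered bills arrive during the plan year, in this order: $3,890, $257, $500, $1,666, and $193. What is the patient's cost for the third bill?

Claim 1 ($3,890): $937 finishes the deductible; $2,953 goes to coinsurance; coinsurance $2,953 × 20% = $590.60. Cost to patient: $1,527.60. OOP to date $1,527.60.
Claim 2 ($257): deductible already satisfied, so patient's share is 20% × $257 = $51.40. Cost to patient: $51.40. OOP to date $1,579.
Claim 3 ($500): deductible already satisfied, so patient's share is 20% × $500 = $100. Cost to patient: $100. OOP to date $1,679.

$100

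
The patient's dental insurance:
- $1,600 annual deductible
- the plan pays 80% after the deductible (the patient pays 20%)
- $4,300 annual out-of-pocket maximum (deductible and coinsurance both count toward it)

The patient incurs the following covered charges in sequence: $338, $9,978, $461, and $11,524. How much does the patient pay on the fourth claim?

$864.60

#1 ($338): entire amount goes to the deductible. Patient pays $338; OOP now $338.
#2 ($9,978): deductible takes $1,262, $8,716 remains; patient's 20% is $1,743.20. Patient pays $3,005.20; OOP now $3,343.20.
#3 ($461): deductible already satisfied, so patient's share is 20% × $461 = $92.20. Patient owes $92.20 (running OOP $3,435.40).
#4 ($11,524): deductible met; 20% of $11,524 = $2,304.80. That would push OOP to $5,740.20, over the $4,300 cap, so patient pays $4,300 − $3,435.40 = $864.60.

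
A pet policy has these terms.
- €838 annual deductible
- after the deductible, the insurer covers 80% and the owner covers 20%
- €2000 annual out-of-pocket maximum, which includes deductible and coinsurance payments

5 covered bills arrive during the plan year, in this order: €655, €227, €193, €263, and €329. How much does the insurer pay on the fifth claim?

€263.20

Claim 1 (€655): entire amount goes to the deductible. Owner owes €655 (running OOP €655). Insurer: €655 − €655 = €0.
Claim 2 (€227): €183 to deductible, leaving €44; coinsurance €44 × 20% = €8.80. Owner owes €191.80 (running OOP €846.80). Insurer: €227 − €191.80 = €35.20.
Claim 3 (€193): deductible already satisfied, so owner's share is 20% × €193 = €38.60. Cost to owner: €38.60. OOP to date €885.40. Insurer: €193 − €38.60 = €154.40.
Claim 4 (€263): deductible met; 20% of €263 = €52.60. Owner pays €52.60; OOP now €938. Insurer: €263 − €52.60 = €210.40.
Claim 5 (€329): deductible met; 20% of €329 = €65.80. Owner owes €65.80 (running OOP €1003.80). Insurer: €329 − €65.80 = €263.20.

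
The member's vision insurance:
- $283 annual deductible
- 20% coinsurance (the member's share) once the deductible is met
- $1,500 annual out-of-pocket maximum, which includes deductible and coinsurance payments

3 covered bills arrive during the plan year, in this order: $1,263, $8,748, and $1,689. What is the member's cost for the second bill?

Bill 1, $1,263: deductible takes $283, $980 remains; 20% of $980 = $196. Member owes $479 (running OOP $479).
Bill 2, $8,748: 20% coinsurance on $8,748 = $1,749.60. That would push OOP to $2,228.60, over the $1,500 cap, so member pays $1,500 − $479 = $1,021.

$1,021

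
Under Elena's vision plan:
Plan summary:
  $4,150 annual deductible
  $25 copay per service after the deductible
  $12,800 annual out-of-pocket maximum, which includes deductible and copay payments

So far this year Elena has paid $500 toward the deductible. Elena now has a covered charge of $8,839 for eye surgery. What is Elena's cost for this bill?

$3,675

$500 of the $4,150 deductible is already met, leaving $3,650.
After the $3,650 deductible portion, $8,839 − $3,650 = $5,189 is subject to the copay.
Copay on this service: $25.
Member responsibility before any cap: $3,650 + $25 = $3,675.
Year-to-date out-of-pocket becomes $500 + $3,675 = $4,175, still under the $12,800 maximum, so no cap applies.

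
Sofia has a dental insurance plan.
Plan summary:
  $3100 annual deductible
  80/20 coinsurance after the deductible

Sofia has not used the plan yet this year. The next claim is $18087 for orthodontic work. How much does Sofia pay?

Nothing has been paid toward the $3100 deductible, so the first $3100 of this charge is applied there.
The remaining $14987 (= $18087 − $3100) moves to coinsurance.
20% of $14987 = $2997.40 falls to the patient.
Patient responsibility: $3100 + $2997.40 = $6097.40.

$6097.40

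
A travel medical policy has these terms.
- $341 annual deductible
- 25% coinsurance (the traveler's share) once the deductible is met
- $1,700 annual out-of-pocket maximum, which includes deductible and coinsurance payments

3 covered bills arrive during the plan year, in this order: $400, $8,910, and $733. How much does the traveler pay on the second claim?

$1,344.25

#1 ($400): $341 finishes the deductible; $59 goes to coinsurance; traveler's 25% is $14.75. Traveler owes $355.75 (running OOP $355.75).
#2 ($8,910): 25% coinsurance on $8,910 = $2,227.50. OOP would hit $2,583.25 > $1,700, so the cap limits the traveler to $1,700 − $355.75 = $1,344.25.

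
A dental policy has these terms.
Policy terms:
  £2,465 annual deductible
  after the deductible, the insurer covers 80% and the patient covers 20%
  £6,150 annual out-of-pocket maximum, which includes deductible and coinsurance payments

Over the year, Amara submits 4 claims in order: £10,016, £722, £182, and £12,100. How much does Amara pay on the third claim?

#1 (£10,016): £2,465 to deductible, leaving £7,551; patient's 20% is £1,510.20. Cost to patient: £3,975.20. OOP to date £3,975.20.
#2 (£722): deductible met; 20% of £722 = £144.40. Patient owes £144.40 (running OOP £4,119.60).
#3 (£182): deductible already satisfied, so patient's share is 20% × £182 = £36.40. Patient owes £36.40 (running OOP £4,156).

£36.40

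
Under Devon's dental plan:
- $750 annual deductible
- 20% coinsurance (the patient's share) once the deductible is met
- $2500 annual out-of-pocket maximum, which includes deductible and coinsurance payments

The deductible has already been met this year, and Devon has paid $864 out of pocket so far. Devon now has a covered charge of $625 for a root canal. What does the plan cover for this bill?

The deductible is already satisfied, so the full bill goes to coinsurance.
Patient's 20% share of $625 is $125.
Cumulative spending $864 + $125 = $989 stays under the $2500 maximum.
The insurer covers the remainder: $625 − $125 = $500.

$500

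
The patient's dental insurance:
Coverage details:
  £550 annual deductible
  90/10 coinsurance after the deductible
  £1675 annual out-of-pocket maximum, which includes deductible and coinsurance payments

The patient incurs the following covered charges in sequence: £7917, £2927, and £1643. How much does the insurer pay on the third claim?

Claim 1 (£7917): deductible takes £550, £7367 remains; patient's 10% is £736.70. Patient owes £1286.70 (running OOP £1286.70). Plan pays £7917 − £1286.70 = £6630.30.
Claim 2 (£2927): 10% coinsurance on £2927 = £292.70. Cost to patient: £292.70. OOP to date £1579.40. Insurer: £2927 − £292.70 = £2634.30.
Claim 3 (£1643): deductible already satisfied, so patient's share is 10% × £1643 = £164.30. OOP would hit £1743.70 > £1675, so the cap limits the patient to £1675 − £1579.40 = £95.60. Insurer: £1643 − £95.60 = £1547.40.

£1547.40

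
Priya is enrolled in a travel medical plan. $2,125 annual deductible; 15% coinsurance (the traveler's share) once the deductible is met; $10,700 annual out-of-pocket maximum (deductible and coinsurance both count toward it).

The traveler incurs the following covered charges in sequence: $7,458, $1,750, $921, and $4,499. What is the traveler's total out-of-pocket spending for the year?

Bill 1, $7,458: $2,125 to deductible, leaving $5,333; 15% of $5,333 = $799.95. Traveler pays $2,924.95; OOP now $2,924.95.
Bill 2, $1,750: deductible already satisfied, so traveler's share is 15% × $1,750 = $262.50. Traveler pays $262.50; OOP now $3,187.45.
Bill 3, $921: deductible met; 15% of $921 = $138.15. Cost to traveler: $138.15. OOP to date $3,325.60.
Bill 4, $4,499: deductible already satisfied, so traveler's share is 15% × $4,499 = $674.85. Traveler pays $674.85; OOP now $4,000.45.
Summing the traveler's payments: $2,924.95 + $262.50 + $138.15 + $674.85 = $4,000.45.

$4,000.45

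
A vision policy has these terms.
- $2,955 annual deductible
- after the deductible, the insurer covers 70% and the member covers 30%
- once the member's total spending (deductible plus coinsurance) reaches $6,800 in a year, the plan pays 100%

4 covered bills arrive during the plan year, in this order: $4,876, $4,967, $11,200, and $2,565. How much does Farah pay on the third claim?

Claim 1 ($4,876): $2,955 to deductible, leaving $1,921; member's 30% is $576.30. Member owes $3,531.30 (running OOP $3,531.30).
Claim 2 ($4,967): deductible already satisfied, so member's share is 30% × $4,967 = $1,490.10. Cost to member: $1,490.10. OOP to date $5,021.40.
Claim 3 ($11,200): 30% coinsurance on $11,200 = $3,360. That would push OOP to $8,381.40, over the $6,800 cap, so member pays $6,800 − $5,021.40 = $1,778.60.

$1,778.60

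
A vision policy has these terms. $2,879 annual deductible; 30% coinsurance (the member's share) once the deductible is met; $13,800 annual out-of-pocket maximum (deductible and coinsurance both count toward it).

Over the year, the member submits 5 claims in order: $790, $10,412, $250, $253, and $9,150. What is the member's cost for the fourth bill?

#1 ($790): all of it applies to the deductible. Member pays $790; OOP now $790.
#2 ($10,412): deductible takes $2,089, $8,323 remains; member's 30% is $2,496.90. Member owes $4,585.90 (running OOP $5,375.90).
#3 ($250): 30% coinsurance on $250 = $75. Member pays $75; OOP now $5,450.90.
#4 ($253): deductible met; 30% of $253 = $75.90. Member owes $75.90 (running OOP $5,526.80).

$75.90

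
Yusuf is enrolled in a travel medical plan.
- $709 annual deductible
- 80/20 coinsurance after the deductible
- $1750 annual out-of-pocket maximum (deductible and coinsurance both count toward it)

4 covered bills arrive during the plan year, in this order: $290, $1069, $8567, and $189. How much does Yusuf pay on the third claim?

Claim 1 — $290: entire amount goes to the deductible. Traveler pays $290; OOP now $290.
Claim 2 — $1069: $419 finishes the deductible; $650 goes to coinsurance; coinsurance $650 × 20% = $130. Traveler pays $549; OOP now $839.
Claim 3 — $8567: deductible met; 20% of $8567 = $1713.40. OOP would hit $2552.40 > $1750, so the cap limits the traveler to $1750 − $839 = $911.

$911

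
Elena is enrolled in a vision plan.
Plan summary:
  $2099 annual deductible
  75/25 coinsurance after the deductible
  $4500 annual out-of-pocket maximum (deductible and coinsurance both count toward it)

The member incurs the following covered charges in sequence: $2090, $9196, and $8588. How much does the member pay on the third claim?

$104.25

#1 ($2090): entire amount goes to the deductible. Cost to member: $2090. OOP to date $2090.
#2 ($9196): $9 to deductible, leaving $9187; member's 25% is $2296.75. Member owes $2305.75 (running OOP $4395.75).
#3 ($8588): deductible already satisfied, so member's share is 25% × $8588 = $2147. Adding that to $4395.75 gives $6542.75, past the $4500 cap; member pays only $4500 − $4395.75 = $104.25.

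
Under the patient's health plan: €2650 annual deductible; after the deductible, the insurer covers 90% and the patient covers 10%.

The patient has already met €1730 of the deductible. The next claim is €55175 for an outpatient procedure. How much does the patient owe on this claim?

Deductible still to meet: €2650 − €1730 = €920.
The remaining €54255 (= €55175 − €920) moves to coinsurance.
Patient's 10% share of €54255 is €5425.50.
Patient responsibility: €920 + €5425.50 = €6345.50.

€6345.50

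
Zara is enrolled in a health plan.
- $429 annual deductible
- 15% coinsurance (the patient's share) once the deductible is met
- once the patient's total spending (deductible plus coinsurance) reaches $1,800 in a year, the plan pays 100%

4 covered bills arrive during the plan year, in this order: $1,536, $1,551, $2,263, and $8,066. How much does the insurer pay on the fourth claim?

$7,433.15

#1 ($1,536): $429 to deductible, leaving $1,107; 15% of $1,107 = $166.05. Patient pays $595.05; OOP now $595.05. Insurer: $1,536 − $595.05 = $940.95.
#2 ($1,551): 15% coinsurance on $1,551 = $232.65. Patient pays $232.65; OOP now $827.70. Plan pays $1,551 − $232.65 = $1,318.35.
#3 ($2,263): deductible already satisfied, so patient's share is 15% × $2,263 = $339.45. Cost to patient: $339.45. OOP to date $1,167.15. Plan pays $2,263 − $339.45 = $1,923.55.
#4 ($8,066): 15% coinsurance on $8,066 = $1,209.90. That would push OOP to $2,377.05, over the $1,800 cap, so patient pays $1,800 − $1,167.15 = $632.85. Insurer: $8,066 − $632.85 = $7,433.15.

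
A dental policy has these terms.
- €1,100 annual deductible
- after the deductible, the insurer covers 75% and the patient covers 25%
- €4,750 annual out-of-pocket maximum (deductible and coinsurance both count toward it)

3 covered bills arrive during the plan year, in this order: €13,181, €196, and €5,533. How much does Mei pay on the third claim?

Claim 1 — €13,181: €1,100 finishes the deductible; €12,081 goes to coinsurance; patient's 25% is €3,020.25. Patient pays €4,120.25; OOP now €4,120.25.
Claim 2 — €196: deductible met; 25% of €196 = €49. Patient owes €49 (running OOP €4,169.25).
Claim 3 — €5,533: 25% coinsurance on €5,533 = €1,383.25. That would push OOP to €5,552.50, over the €4,750 cap, so patient pays €4,750 − €4,169.25 = €580.75.

€580.75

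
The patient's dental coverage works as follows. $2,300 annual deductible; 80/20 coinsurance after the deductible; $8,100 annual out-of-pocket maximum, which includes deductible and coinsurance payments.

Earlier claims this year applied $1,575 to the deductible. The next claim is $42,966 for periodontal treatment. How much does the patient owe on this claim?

$6,525

Deductible still to meet: $2,300 − $1,575 = $725.
The remaining $42,241 (= $42,966 − $725) moves to coinsurance.
20% of $42,241 = $8,448.20 falls to the patient.
Patient responsibility before any cap: $725 + $8,448.20 = $9,173.20.
That would bring total out-of-pocket to $10,748.20, past the $8,100 cap. The patient is capped at $8,100 − $1,575 = $6,525 on this claim.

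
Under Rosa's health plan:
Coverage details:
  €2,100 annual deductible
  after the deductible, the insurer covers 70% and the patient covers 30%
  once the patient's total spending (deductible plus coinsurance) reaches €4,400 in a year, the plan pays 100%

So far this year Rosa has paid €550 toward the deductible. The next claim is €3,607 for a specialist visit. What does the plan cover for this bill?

Remaining deductible: €2,100 − €550 = €1,550.
That leaves €3,607 − €1,550 = €2,057 for coinsurance.
30% of €2,057 = €617.10 falls to the patient.
That puts the patient's cost at €1,550 + €617.10 = €2,167.10 before any cap.
Year-to-date out-of-pocket becomes €550 + €2,167.10 = €2,717.10, still under the €4,400 maximum, so no cap applies.
Insurer pays the balance: €3,607 − €2,167.10 = €1,439.90.

€1,439.90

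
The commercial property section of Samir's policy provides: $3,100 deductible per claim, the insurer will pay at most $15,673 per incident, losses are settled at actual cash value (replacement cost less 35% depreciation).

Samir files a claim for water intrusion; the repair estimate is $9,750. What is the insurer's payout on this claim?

$3,237.50

At 35% depreciation, ACV = $9,750 − $3,412.50 = $6,337.50.
Less the $3,100 deductible: $6,337.50 − $3,100 = $3,237.50.
$3,237.50 is within the $15,673 limit, so the insurer pays $3,237.50.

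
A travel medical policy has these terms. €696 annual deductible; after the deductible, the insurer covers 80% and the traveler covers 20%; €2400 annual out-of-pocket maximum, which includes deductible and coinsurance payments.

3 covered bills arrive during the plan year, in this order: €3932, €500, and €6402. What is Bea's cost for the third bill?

Claim 1 — €3932: deductible takes €696, €3236 remains; traveler's 20% is €647.20. Traveler owes €1343.20 (running OOP €1343.20).
Claim 2 — €500: 20% coinsurance on €500 = €100. Traveler owes €100 (running OOP €1443.20).
Claim 3 — €6402: deductible already satisfied, so traveler's share is 20% × €6402 = €1280.40. Adding that to €1443.20 gives €2723.60, past the €2400 cap; traveler pays only €2400 − €1443.20 = €956.80.

€956.80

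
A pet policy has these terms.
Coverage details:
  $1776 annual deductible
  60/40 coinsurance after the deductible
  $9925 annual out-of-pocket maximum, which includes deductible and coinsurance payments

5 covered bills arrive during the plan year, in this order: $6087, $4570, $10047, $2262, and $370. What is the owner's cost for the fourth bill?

Claim 1 ($6087): deductible takes $1776, $4311 remains; coinsurance $4311 × 40% = $1724.40. Owner pays $3500.40; OOP now $3500.40.
Claim 2 ($4570): deductible already satisfied, so owner's share is 40% × $4570 = $1828. Owner pays $1828; OOP now $5328.40.
Claim 3 ($10047): 40% coinsurance on $10047 = $4018.80. Cost to owner: $4018.80. OOP to date $9347.20.
Claim 4 ($2262): 40% coinsurance on $2262 = $904.80. Adding that to $9347.20 gives $10252, past the $9925 cap; owner pays only $9925 − $9347.20 = $577.80.

$577.80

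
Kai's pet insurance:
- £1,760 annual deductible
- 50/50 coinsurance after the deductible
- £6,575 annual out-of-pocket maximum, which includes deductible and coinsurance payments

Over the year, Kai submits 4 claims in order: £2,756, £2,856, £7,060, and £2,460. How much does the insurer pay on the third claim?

Claim 1 (£2,756): £1,760 finishes the deductible; £996 goes to coinsurance; 50% of £996 = £498. Owner owes £2,258 (running OOP £2,258). Plan pays £2,756 − £2,258 = £498.
Claim 2 (£2,856): deductible already satisfied, so owner's share is 50% × £2,856 = £1,428. Owner owes £1,428 (running OOP £3,686). Insurer: £2,856 − £1,428 = £1,428.
Claim 3 (£7,060): 50% coinsurance on £7,060 = £3,530. Adding that to £3,686 gives £7,216, past the £6,575 cap; owner pays only £6,575 − £3,686 = £2,889. Plan pays £7,060 − £2,889 = £4,171.

£4,171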